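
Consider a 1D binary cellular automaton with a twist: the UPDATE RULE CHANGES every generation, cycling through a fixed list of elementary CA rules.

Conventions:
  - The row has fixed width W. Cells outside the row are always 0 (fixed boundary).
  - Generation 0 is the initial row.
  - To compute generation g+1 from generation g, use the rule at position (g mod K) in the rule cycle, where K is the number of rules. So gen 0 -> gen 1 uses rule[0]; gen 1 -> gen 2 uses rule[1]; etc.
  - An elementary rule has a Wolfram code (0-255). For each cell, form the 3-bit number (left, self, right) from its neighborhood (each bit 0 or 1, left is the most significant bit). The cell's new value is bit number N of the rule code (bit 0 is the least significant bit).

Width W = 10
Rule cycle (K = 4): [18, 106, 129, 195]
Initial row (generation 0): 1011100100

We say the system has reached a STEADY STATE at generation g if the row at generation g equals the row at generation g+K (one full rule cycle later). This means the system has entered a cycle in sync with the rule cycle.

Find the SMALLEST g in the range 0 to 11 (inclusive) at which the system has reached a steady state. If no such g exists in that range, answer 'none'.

Gen 0: 1011100100
Gen 1 (rule 18): 0000011010
Gen 2 (rule 106): 0000111100
Gen 3 (rule 129): 1110011001
Gen 4 (rule 195): 0110101010
Gen 5 (rule 18): 1000000001
Gen 6 (rule 106): 0000000010
Gen 7 (rule 129): 1111111000
Gen 8 (rule 195): 0111111011
Gen 9 (rule 18): 1000000000
Gen 10 (rule 106): 0000000000
Gen 11 (rule 129): 1111111111
Gen 12 (rule 195): 0111111111
Gen 13 (rule 18): 1000000000
Gen 14 (rule 106): 0000000000
Gen 15 (rule 129): 1111111111

Answer: 9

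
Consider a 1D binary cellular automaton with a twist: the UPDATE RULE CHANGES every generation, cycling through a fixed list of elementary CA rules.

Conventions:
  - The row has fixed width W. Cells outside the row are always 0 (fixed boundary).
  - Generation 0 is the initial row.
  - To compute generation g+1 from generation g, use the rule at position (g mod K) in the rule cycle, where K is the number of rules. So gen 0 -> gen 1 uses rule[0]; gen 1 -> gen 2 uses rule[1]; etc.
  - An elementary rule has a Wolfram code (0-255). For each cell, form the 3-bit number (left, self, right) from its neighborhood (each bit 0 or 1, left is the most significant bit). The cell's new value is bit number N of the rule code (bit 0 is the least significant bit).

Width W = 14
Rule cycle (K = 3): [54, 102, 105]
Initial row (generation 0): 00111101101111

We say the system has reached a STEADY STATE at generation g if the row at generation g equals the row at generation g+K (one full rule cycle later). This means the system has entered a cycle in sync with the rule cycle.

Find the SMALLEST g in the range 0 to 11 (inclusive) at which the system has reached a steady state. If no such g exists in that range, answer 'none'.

Answer: none

Derivation:
Gen 0: 00111101101111
Gen 1 (rule 54): 01000010010000
Gen 2 (rule 102): 11000110110000
Gen 3 (rule 105): 11010111110111
Gen 4 (rule 54): 00111000001000
Gen 5 (rule 102): 01001000011000
Gen 6 (rule 105): 00000011011011
Gen 7 (rule 54): 00000100100100
Gen 8 (rule 102): 00001101101100
Gen 9 (rule 105): 11101111111101
Gen 10 (rule 54): 00010000000011
Gen 11 (rule 102): 00110000000101
Gen 12 (rule 105): 10110111110010
Gen 13 (rule 54): 11001000001111
Gen 14 (rule 102): 01011000010001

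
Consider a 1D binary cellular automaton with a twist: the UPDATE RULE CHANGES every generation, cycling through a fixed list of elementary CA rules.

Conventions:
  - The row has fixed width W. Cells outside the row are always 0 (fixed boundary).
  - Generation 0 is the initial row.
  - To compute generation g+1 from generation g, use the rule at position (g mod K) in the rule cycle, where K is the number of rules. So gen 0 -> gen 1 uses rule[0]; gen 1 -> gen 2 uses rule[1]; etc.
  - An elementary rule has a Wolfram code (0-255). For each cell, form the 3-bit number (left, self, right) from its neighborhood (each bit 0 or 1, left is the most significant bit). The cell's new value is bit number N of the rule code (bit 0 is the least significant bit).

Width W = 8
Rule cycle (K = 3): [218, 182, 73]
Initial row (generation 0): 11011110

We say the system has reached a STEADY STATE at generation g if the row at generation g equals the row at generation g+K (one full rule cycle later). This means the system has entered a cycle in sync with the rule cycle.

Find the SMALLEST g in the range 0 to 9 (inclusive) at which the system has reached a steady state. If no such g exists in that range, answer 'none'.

Gen 0: 11011110
Gen 1 (rule 218): 11011111
Gen 2 (rule 182): 00101110
Gen 3 (rule 73): 10001010
Gen 4 (rule 218): 01010001
Gen 5 (rule 182): 11111011
Gen 6 (rule 73): 10001011
Gen 7 (rule 218): 01010011
Gen 8 (rule 182): 11111100
Gen 9 (rule 73): 10000101
Gen 10 (rule 218): 01001000
Gen 11 (rule 182): 11111100
Gen 12 (rule 73): 10000101

Answer: 8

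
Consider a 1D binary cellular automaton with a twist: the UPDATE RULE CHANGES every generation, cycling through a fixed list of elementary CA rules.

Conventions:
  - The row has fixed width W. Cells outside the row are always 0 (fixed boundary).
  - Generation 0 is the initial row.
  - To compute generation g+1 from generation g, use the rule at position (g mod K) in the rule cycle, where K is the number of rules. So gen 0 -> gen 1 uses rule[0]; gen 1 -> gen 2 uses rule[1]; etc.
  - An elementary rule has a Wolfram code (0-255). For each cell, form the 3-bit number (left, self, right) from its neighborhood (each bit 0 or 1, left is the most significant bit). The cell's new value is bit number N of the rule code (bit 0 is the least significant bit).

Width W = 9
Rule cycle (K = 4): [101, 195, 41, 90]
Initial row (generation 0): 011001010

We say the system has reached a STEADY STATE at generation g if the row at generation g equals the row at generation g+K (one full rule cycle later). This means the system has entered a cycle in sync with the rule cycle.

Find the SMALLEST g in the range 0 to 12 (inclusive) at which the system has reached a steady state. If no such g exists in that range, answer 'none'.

Gen 0: 011001010
Gen 1 (rule 101): 001001110
Gen 2 (rule 195): 110010110
Gen 3 (rule 41): 100001100
Gen 4 (rule 90): 010011110
Gen 5 (rule 101): 010000010
Gen 6 (rule 195): 100111100
Gen 7 (rule 41): 000100001
Gen 8 (rule 90): 001010010
Gen 9 (rule 101): 101110010
Gen 10 (rule 195): 000110100
Gen 11 (rule 41): 110101001
Gen 12 (rule 90): 110000110
Gen 13 (rule 101): 010110010
Gen 14 (rule 195): 100010100
Gen 15 (rule 41): 001001001
Gen 16 (rule 90): 010110110

Answer: none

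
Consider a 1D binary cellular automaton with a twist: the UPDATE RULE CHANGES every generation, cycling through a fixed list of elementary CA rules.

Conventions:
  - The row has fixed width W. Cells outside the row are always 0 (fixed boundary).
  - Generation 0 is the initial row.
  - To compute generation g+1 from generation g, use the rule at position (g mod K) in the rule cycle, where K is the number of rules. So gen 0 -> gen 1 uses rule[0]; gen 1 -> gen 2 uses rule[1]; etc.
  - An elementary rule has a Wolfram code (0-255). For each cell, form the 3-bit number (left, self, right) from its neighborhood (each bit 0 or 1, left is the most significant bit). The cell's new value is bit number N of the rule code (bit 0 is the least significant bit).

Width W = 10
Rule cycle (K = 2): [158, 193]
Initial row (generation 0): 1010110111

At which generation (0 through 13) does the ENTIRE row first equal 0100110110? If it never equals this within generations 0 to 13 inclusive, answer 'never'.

Answer: never

Derivation:
Gen 0: 1010110111
Gen 1 (rule 158): 1010100110
Gen 2 (rule 193): 0000000010
Gen 3 (rule 158): 0000000111
Gen 4 (rule 193): 1111110011
Gen 5 (rule 158): 1111101110
Gen 6 (rule 193): 0111100110
Gen 7 (rule 158): 1111011101
Gen 8 (rule 193): 0111001100
Gen 9 (rule 158): 1110111010
Gen 10 (rule 193): 0110011000
Gen 11 (rule 158): 1101110100
Gen 12 (rule 193): 0100110001
Gen 13 (rule 158): 1111101011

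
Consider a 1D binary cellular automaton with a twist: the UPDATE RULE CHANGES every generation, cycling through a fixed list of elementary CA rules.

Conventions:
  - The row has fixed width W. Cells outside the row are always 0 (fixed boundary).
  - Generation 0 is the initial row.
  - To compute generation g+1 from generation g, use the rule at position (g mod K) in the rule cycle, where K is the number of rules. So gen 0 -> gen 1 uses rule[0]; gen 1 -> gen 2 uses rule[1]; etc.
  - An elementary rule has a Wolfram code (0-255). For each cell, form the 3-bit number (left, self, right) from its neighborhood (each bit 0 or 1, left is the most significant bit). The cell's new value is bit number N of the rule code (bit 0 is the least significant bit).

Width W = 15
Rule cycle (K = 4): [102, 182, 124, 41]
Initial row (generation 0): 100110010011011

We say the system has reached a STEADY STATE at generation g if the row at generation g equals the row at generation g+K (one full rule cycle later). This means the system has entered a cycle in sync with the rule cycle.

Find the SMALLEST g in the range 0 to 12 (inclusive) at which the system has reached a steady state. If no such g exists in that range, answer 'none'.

Gen 0: 100110010011011
Gen 1 (rule 102): 101010110101101
Gen 2 (rule 182): 111111001110011
Gen 3 (rule 124): 100001101011011
Gen 4 (rule 41): 001101010110110
Gen 5 (rule 102): 010111111011010
Gen 6 (rule 182): 111011110100111
Gen 7 (rule 124): 101110011110101
Gen 8 (rule 41): 011000010001010
Gen 9 (rule 102): 101000110011110
Gen 10 (rule 182): 111101001101101
Gen 11 (rule 124): 100111101111111
Gen 12 (rule 41): 000100011000000
Gen 13 (rule 102): 001100101000000
Gen 14 (rule 182): 010011111100000
Gen 15 (rule 124): 011010000110000
Gen 16 (rule 41): 010100110100111

Answer: none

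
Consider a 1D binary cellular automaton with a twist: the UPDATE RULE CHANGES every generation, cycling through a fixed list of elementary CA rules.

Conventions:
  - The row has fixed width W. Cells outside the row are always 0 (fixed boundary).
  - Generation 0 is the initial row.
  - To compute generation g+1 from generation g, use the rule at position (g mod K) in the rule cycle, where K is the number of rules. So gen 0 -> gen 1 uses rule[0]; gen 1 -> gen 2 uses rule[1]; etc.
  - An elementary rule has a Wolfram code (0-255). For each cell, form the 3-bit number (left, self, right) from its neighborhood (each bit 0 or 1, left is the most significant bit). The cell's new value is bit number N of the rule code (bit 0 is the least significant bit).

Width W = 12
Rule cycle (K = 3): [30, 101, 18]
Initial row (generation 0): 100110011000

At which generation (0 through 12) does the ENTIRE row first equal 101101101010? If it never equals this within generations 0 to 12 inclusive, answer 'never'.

Gen 0: 100110011000
Gen 1 (rule 30): 111101110100
Gen 2 (rule 101): 000110011101
Gen 3 (rule 18): 001001100000
Gen 4 (rule 30): 011111010000
Gen 5 (rule 101): 000001110111
Gen 6 (rule 18): 000010000000
Gen 7 (rule 30): 000111000000
Gen 8 (rule 101): 110001011111
Gen 9 (rule 18): 001010000000
Gen 10 (rule 30): 011011000000
Gen 11 (rule 101): 001101011111
Gen 12 (rule 18): 010000000000

Answer: never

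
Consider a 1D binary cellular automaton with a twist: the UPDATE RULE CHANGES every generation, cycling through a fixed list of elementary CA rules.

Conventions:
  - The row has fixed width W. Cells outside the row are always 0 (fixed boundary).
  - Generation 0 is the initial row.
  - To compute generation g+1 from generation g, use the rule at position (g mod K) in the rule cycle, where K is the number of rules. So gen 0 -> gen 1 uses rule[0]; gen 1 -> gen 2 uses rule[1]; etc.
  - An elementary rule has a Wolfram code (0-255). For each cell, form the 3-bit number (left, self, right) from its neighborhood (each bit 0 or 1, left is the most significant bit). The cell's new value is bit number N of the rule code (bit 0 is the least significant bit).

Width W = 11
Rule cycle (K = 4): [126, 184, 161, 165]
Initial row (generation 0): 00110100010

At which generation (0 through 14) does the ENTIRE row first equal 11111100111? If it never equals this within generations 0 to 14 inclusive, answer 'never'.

Gen 0: 00110100010
Gen 1 (rule 126): 01111110111
Gen 2 (rule 184): 01111101110
Gen 3 (rule 161): 00111010100
Gen 4 (rule 165): 10010111101
Gen 5 (rule 126): 11111100111
Gen 6 (rule 184): 11111010110
Gen 7 (rule 161): 01110101000
Gen 8 (rule 165): 00101111011
Gen 9 (rule 126): 01111001111
Gen 10 (rule 184): 01110101110
Gen 11 (rule 161): 00101010100
Gen 12 (rule 165): 10111111101
Gen 13 (rule 126): 11100000111
Gen 14 (rule 184): 11010000110

Answer: 5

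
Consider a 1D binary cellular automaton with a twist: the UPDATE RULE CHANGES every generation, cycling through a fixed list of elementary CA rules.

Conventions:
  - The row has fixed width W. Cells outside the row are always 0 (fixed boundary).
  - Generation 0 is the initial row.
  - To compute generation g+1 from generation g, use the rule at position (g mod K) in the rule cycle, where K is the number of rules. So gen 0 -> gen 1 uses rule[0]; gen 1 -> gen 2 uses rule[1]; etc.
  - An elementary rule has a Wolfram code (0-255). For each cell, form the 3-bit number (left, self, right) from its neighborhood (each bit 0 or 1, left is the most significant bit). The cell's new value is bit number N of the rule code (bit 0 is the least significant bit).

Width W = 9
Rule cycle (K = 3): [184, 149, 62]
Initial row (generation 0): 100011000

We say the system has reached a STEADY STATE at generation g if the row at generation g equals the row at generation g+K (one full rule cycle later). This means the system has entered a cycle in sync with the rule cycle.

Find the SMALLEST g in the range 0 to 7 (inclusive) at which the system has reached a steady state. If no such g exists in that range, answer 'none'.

Answer: none

Derivation:
Gen 0: 100011000
Gen 1 (rule 184): 010010100
Gen 2 (rule 149): 011010111
Gen 3 (rule 62): 110111100
Gen 4 (rule 184): 101111010
Gen 5 (rule 149): 100110011
Gen 6 (rule 62): 111101110
Gen 7 (rule 184): 111011101
Gen 8 (rule 149): 010001001
Gen 9 (rule 62): 111011111
Gen 10 (rule 184): 110111110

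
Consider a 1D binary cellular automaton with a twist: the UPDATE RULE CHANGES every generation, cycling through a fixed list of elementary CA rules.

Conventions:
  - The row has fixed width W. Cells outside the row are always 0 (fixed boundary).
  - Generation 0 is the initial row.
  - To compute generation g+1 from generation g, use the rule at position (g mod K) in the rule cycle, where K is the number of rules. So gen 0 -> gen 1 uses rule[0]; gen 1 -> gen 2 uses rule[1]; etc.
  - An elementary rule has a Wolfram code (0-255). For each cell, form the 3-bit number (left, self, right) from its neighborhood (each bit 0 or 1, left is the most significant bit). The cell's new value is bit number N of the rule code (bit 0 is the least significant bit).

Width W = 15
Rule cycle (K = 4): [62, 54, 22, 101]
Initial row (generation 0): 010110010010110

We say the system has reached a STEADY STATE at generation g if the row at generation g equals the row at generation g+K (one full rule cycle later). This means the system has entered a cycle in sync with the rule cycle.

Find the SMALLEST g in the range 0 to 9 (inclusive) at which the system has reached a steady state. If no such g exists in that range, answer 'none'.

Answer: none

Derivation:
Gen 0: 010110010010110
Gen 1 (rule 62): 111101111111101
Gen 2 (rule 54): 000010000000011
Gen 3 (rule 22): 000111000000100
Gen 4 (rule 101): 110001011110101
Gen 5 (rule 62): 101011110001111
Gen 6 (rule 54): 111100001010000
Gen 7 (rule 22): 000010011011000
Gen 8 (rule 101): 111010001101011
Gen 9 (rule 62): 100111011011110
Gen 10 (rule 54): 111000100100001
Gen 11 (rule 22): 000101111110011
Gen 12 (rule 101): 110110000010001
Gen 13 (rule 62): 101101000111011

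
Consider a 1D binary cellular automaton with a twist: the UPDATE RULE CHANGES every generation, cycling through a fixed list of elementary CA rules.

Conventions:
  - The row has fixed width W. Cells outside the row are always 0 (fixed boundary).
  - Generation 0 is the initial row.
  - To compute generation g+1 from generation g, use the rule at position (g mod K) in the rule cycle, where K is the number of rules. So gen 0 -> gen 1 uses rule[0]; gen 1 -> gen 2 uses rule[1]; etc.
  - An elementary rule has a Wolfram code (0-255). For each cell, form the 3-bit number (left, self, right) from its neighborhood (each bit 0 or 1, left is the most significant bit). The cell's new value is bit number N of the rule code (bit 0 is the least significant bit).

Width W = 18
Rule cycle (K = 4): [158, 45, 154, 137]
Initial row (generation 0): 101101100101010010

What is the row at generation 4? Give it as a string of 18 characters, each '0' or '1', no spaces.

Answer: 100111001111000011

Derivation:
Gen 0: 101101100101010010
Gen 1 (rule 158): 101001011101011111
Gen 2 (rule 45): 111001110011110000
Gen 3 (rule 154): 110111101111101000
Gen 4 (rule 137): 100111001111000011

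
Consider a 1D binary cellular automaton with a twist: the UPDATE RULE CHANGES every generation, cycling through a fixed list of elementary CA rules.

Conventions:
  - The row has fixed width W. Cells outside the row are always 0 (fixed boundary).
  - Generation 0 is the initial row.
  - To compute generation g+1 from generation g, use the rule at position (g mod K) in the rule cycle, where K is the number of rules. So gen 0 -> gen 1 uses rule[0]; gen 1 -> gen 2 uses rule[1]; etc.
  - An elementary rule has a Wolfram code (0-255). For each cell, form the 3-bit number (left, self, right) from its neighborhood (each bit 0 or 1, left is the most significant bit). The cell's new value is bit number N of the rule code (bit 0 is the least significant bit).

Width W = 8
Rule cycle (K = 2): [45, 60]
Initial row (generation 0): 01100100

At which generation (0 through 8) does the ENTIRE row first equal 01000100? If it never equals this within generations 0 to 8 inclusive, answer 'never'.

Gen 0: 01100100
Gen 1 (rule 45): 01000101
Gen 2 (rule 60): 01100111
Gen 3 (rule 45): 01000100
Gen 4 (rule 60): 01100110
Gen 5 (rule 45): 01000100
Gen 6 (rule 60): 01100110
Gen 7 (rule 45): 01000100
Gen 8 (rule 60): 01100110

Answer: 3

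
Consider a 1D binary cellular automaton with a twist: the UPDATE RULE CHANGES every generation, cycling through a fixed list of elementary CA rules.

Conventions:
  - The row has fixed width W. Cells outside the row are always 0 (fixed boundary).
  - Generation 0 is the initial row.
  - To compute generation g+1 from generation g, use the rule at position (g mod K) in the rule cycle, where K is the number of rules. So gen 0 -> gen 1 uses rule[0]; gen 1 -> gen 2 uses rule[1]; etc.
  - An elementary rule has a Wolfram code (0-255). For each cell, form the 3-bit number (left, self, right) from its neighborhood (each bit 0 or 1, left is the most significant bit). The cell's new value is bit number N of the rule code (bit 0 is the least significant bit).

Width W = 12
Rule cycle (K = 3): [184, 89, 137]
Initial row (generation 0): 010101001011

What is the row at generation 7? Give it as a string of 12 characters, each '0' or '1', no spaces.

Gen 0: 010101001011
Gen 1 (rule 184): 001010100110
Gen 2 (rule 89): 100000010111
Gen 3 (rule 137): 001111000110
Gen 4 (rule 184): 001110100101
Gen 5 (rule 89): 101010010000
Gen 6 (rule 137): 000000000111
Gen 7 (rule 184): 000000000110

Answer: 000000000110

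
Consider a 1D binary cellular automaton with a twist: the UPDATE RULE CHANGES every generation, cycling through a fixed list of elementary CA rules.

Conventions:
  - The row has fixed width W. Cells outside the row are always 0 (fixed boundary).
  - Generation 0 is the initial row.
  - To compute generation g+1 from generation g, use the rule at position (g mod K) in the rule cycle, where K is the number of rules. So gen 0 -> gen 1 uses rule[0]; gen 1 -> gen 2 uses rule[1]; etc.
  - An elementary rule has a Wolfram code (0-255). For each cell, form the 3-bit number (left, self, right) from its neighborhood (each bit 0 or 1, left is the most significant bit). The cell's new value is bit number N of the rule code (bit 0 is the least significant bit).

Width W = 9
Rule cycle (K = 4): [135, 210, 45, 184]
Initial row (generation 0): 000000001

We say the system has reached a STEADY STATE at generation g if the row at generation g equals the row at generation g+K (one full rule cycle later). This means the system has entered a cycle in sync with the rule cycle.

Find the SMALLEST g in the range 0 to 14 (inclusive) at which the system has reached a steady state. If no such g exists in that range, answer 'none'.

Gen 0: 000000001
Gen 1 (rule 135): 111111111
Gen 2 (rule 210): 011111111
Gen 3 (rule 45): 010000000
Gen 4 (rule 184): 001000000
Gen 5 (rule 135): 111011111
Gen 6 (rule 210): 011001111
Gen 7 (rule 45): 010001000
Gen 8 (rule 184): 001000100
Gen 9 (rule 135): 111011101
Gen 10 (rule 210): 011001100
Gen 11 (rule 45): 010001001
Gen 12 (rule 184): 001000100
Gen 13 (rule 135): 111011101
Gen 14 (rule 210): 011001100
Gen 15 (rule 45): 010001001
Gen 16 (rule 184): 001000100
Gen 17 (rule 135): 111011101
Gen 18 (rule 210): 011001100

Answer: 8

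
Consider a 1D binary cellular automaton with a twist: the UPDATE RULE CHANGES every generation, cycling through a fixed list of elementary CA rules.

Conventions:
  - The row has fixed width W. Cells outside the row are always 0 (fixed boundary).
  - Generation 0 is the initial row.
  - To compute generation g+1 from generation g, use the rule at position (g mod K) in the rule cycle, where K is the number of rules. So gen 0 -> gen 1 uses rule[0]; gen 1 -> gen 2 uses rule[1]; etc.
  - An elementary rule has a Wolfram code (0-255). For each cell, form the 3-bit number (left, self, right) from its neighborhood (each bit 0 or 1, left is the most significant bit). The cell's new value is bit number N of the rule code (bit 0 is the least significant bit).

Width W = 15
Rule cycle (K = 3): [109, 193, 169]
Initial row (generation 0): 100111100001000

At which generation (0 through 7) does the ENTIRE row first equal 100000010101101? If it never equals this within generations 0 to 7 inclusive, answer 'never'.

Answer: 4

Derivation:
Gen 0: 100111100001000
Gen 1 (rule 109): 100100101101011
Gen 2 (rule 193): 000000000100001
Gen 3 (rule 169): 111111110001100
Gen 4 (rule 109): 100000010101101
Gen 5 (rule 193): 001111000000100
Gen 6 (rule 169): 101110011110001
Gen 7 (rule 109): 111010010010101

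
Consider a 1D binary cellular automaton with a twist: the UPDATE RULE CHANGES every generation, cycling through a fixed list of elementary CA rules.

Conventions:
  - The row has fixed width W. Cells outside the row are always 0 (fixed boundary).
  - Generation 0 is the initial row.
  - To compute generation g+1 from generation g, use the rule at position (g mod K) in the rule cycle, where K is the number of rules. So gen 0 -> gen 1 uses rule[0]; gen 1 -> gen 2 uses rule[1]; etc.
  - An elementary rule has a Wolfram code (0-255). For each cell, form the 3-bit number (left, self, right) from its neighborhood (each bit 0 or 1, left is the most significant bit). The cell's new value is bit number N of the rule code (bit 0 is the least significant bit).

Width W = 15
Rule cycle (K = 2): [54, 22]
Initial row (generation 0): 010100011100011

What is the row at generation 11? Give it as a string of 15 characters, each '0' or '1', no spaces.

Gen 0: 010100011100011
Gen 1 (rule 54): 111110100010100
Gen 2 (rule 22): 000000110110110
Gen 3 (rule 54): 000001001001001
Gen 4 (rule 22): 000011111111111
Gen 5 (rule 54): 000100000000000
Gen 6 (rule 22): 001110000000000
Gen 7 (rule 54): 010001000000000
Gen 8 (rule 22): 111011100000000
Gen 9 (rule 54): 000100010000000
Gen 10 (rule 22): 001110111000000
Gen 11 (rule 54): 010001000100000

Answer: 010001000100000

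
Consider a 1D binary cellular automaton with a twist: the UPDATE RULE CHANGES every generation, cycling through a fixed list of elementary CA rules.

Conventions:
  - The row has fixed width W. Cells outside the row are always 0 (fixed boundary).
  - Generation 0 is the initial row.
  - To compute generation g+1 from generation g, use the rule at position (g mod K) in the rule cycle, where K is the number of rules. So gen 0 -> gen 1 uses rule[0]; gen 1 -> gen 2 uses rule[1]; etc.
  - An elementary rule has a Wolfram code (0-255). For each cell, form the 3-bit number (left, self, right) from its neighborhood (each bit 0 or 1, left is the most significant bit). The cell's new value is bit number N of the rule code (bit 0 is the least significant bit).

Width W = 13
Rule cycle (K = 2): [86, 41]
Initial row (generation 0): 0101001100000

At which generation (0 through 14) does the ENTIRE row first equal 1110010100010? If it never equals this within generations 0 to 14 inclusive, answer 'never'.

Gen 0: 0101001100000
Gen 1 (rule 86): 1101110110000
Gen 2 (rule 41): 1011001100111
Gen 3 (rule 86): 1001110111001
Gen 4 (rule 41): 0001001100000
Gen 5 (rule 86): 0011110110000
Gen 6 (rule 41): 1010001100111
Gen 7 (rule 86): 1011010111001
Gen 8 (rule 41): 0110101100000
Gen 9 (rule 86): 1010100110000
Gen 10 (rule 41): 0101000100111
Gen 11 (rule 86): 1101101111001
Gen 12 (rule 41): 1011011000000
Gen 13 (rule 86): 1001001100000
Gen 14 (rule 41): 0000001001111

Answer: never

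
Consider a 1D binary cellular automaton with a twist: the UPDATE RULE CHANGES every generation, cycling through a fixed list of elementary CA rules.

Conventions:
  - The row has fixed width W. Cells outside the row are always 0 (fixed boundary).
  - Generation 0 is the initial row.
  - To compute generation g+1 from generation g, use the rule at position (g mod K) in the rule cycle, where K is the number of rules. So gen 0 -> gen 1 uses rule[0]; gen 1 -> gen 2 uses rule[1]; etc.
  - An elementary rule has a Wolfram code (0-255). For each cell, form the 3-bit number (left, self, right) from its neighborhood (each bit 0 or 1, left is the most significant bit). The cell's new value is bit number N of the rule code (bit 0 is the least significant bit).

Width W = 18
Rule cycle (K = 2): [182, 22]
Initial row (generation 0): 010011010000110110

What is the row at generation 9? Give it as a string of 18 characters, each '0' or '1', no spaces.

Gen 0: 010011010000110110
Gen 1 (rule 182): 111100111001001001
Gen 2 (rule 22): 000011000111111111
Gen 3 (rule 182): 000100101011111110
Gen 4 (rule 22): 001111101000000001
Gen 5 (rule 182): 010111011100000011
Gen 6 (rule 22): 110000000010000100
Gen 7 (rule 182): 001000000111001110
Gen 8 (rule 22): 011100001000110001
Gen 9 (rule 182): 101010011101001011

Answer: 101010011101001011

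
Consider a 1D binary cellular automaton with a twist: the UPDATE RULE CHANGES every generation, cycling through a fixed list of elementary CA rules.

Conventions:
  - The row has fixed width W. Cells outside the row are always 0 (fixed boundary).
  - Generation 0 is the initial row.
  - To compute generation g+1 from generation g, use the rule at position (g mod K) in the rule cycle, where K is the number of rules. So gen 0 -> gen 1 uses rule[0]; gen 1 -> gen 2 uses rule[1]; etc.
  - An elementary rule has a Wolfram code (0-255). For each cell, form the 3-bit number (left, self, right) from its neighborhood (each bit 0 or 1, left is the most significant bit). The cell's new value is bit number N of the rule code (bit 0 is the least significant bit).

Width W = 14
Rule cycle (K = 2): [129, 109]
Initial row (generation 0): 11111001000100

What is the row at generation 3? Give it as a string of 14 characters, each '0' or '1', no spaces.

Gen 0: 11111001000100
Gen 1 (rule 129): 01110000010001
Gen 2 (rule 109): 01010111010101
Gen 3 (rule 129): 00000010000000

Answer: 00000010000000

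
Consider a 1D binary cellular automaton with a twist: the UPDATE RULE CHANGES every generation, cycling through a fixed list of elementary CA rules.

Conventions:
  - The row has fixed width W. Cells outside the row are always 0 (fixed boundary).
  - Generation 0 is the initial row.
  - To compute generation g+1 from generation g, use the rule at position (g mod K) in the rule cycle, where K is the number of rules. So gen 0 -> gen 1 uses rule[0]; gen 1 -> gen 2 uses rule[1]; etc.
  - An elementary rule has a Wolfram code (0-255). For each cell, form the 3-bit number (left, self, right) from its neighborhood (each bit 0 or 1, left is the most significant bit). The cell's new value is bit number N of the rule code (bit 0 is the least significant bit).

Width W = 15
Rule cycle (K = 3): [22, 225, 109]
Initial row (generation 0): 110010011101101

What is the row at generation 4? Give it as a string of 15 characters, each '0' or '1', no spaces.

Answer: 111111000101101

Derivation:
Gen 0: 110010011101101
Gen 1 (rule 22): 001111100000001
Gen 2 (rule 225): 100111101111100
Gen 3 (rule 109): 100100111000101
Gen 4 (rule 22): 111111000101101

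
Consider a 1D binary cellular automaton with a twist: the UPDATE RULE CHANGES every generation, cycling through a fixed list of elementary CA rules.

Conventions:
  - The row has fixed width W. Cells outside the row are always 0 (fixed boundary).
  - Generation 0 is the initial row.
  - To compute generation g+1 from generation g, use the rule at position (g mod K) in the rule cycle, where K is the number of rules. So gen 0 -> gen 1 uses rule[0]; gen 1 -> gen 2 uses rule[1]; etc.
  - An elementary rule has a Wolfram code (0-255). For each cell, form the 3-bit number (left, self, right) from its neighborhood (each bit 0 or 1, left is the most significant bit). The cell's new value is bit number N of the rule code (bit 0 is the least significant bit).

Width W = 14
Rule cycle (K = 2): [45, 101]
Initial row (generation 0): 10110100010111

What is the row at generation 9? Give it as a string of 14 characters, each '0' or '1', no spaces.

Answer: 10101100110111

Derivation:
Gen 0: 10110100010111
Gen 1 (rule 45): 11101101011100
Gen 2 (rule 101): 00110111100101
Gen 3 (rule 45): 10101100000111
Gen 4 (rule 101): 11110101110001
Gen 5 (rule 45): 10001111000101
Gen 6 (rule 101): 10100001010111
Gen 7 (rule 45): 11101101111100
Gen 8 (rule 101): 00110110000101
Gen 9 (rule 45): 10101100110111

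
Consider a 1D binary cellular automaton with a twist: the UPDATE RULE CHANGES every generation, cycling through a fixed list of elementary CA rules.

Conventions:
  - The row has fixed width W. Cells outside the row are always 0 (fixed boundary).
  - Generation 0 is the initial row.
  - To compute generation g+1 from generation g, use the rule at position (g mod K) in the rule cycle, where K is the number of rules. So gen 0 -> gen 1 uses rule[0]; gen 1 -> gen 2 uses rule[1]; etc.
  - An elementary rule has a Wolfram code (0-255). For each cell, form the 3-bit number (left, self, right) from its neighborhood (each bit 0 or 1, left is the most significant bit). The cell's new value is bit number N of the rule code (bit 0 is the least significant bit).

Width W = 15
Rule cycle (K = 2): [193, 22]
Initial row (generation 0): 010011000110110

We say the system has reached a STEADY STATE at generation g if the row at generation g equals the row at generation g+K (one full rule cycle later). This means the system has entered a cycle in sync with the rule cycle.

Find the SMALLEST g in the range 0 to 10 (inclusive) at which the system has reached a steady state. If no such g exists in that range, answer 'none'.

Answer: none

Derivation:
Gen 0: 010011000110110
Gen 1 (rule 193): 000001010010010
Gen 2 (rule 22): 000011011111111
Gen 3 (rule 193): 111001001111111
Gen 4 (rule 22): 000111110000000
Gen 5 (rule 193): 110011110111111
Gen 6 (rule 22): 001100000000000
Gen 7 (rule 193): 100101111111111
Gen 8 (rule 22): 111100000000000
Gen 9 (rule 193): 011101111111111
Gen 10 (rule 22): 100000000000000
Gen 11 (rule 193): 001111111111111
Gen 12 (rule 22): 010000000000000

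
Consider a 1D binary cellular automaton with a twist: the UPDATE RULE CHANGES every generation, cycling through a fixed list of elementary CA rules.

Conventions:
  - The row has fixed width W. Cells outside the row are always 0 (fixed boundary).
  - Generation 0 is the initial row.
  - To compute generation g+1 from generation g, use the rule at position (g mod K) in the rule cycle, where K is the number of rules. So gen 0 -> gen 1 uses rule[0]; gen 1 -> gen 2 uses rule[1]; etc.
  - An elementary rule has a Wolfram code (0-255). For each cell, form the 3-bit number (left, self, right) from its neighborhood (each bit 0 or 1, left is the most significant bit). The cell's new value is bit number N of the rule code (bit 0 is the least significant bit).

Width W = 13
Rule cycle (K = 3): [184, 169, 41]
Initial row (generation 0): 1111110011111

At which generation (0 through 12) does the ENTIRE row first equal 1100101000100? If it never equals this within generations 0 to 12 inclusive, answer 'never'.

Gen 0: 1111110011111
Gen 1 (rule 184): 1111101011110
Gen 2 (rule 169): 1111010111100
Gen 3 (rule 41): 1000101100001
Gen 4 (rule 184): 0100011010000
Gen 5 (rule 169): 0001010100111
Gen 6 (rule 41): 1100101000100
Gen 7 (rule 184): 1010010100010
Gen 8 (rule 169): 0100001001000
Gen 9 (rule 41): 0001100000011
Gen 10 (rule 184): 0001010000010
Gen 11 (rule 169): 1100100111000
Gen 12 (rule 41): 1000000100011

Answer: 6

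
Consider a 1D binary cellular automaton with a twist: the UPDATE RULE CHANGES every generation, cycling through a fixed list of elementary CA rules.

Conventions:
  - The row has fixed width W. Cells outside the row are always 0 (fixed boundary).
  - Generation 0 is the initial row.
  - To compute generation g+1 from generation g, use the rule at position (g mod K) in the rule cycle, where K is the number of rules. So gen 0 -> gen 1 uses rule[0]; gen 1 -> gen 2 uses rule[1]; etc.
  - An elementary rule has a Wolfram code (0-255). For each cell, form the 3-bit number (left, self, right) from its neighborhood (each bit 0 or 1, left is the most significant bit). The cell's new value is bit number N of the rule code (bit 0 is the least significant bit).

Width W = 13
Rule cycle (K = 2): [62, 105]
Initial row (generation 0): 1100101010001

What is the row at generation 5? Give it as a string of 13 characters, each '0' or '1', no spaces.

Gen 0: 1100101010001
Gen 1 (rule 62): 1011111111011
Gen 2 (rule 105): 0110000001111
Gen 3 (rule 62): 1101000011000
Gen 4 (rule 105): 1110011011011
Gen 5 (rule 62): 1001110110110

Answer: 1001110110110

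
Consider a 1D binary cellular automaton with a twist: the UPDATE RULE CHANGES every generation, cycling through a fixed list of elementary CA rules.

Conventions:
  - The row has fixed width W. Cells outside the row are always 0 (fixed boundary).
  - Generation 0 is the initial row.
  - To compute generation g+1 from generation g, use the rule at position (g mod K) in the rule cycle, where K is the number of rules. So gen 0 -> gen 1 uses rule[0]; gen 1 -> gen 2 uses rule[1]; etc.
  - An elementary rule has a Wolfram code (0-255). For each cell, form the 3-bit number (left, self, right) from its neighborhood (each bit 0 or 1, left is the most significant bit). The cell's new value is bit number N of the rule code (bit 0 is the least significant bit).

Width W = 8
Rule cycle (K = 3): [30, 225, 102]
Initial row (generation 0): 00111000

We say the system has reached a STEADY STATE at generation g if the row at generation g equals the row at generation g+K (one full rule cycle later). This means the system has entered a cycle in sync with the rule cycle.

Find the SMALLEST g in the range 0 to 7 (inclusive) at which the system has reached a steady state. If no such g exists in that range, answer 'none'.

Gen 0: 00111000
Gen 1 (rule 30): 01100100
Gen 2 (rule 225): 00100001
Gen 3 (rule 102): 01100011
Gen 4 (rule 30): 11010110
Gen 5 (rule 225): 01101010
Gen 6 (rule 102): 10111110
Gen 7 (rule 30): 10100001
Gen 8 (rule 225): 01001100
Gen 9 (rule 102): 11010100
Gen 10 (rule 30): 10010110

Answer: none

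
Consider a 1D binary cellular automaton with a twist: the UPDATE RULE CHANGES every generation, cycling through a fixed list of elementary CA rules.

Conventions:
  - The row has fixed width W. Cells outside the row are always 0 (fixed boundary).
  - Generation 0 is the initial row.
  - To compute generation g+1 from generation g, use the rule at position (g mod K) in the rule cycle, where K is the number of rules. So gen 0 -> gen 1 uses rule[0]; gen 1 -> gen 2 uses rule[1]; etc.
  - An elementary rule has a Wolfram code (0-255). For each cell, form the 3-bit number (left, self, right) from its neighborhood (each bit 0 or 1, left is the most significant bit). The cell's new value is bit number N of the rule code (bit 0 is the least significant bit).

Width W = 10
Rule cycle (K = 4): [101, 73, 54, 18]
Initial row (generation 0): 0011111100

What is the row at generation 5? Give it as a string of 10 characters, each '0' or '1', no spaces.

Gen 0: 0011111100
Gen 1 (rule 101): 1000000101
Gen 2 (rule 73): 0011110000
Gen 3 (rule 54): 0100001000
Gen 4 (rule 18): 1010010100
Gen 5 (rule 101): 1110011101

Answer: 1110011101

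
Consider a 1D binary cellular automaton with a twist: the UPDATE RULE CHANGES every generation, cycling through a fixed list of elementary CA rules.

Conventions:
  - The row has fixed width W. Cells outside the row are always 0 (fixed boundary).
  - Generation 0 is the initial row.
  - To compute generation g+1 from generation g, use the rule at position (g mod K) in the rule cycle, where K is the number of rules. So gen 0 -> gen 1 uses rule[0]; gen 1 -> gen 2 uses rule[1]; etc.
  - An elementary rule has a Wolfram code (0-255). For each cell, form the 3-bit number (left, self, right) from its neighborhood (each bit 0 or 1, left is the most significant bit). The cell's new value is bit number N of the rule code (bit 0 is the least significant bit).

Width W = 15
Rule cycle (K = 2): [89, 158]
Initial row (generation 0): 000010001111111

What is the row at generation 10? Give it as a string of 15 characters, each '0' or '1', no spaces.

Answer: 001110011001010

Derivation:
Gen 0: 000010001111111
Gen 1 (rule 89): 111001101000001
Gen 2 (rule 158): 110111001100011
Gen 3 (rule 89): 110101101111011
Gen 4 (rule 158): 100101001110010
Gen 5 (rule 89): 010000101011001
Gen 6 (rule 158): 111001101010111
Gen 7 (rule 89): 101101100000101
Gen 8 (rule 158): 101001010001101
Gen 9 (rule 89): 000100001101100
Gen 10 (rule 158): 001110011001010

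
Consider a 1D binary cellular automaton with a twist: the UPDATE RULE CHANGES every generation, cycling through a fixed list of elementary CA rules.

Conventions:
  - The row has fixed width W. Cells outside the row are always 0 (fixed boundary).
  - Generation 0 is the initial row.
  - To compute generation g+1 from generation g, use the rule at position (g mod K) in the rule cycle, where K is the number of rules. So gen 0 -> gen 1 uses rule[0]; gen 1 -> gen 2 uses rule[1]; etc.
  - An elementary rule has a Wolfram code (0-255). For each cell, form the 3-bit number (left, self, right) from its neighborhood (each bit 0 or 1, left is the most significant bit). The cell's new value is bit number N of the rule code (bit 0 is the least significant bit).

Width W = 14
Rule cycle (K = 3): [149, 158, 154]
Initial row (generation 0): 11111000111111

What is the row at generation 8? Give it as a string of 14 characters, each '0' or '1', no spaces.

Gen 0: 11111000111111
Gen 1 (rule 149): 01110110011110
Gen 2 (rule 158): 11100101111101
Gen 3 (rule 154): 11011001111000
Gen 4 (rule 149): 00000100110111
Gen 5 (rule 158): 00001111100110
Gen 6 (rule 154): 00011111011101
Gen 7 (rule 149): 11001110001001
Gen 8 (rule 158): 10111101011111

Answer: 10111101011111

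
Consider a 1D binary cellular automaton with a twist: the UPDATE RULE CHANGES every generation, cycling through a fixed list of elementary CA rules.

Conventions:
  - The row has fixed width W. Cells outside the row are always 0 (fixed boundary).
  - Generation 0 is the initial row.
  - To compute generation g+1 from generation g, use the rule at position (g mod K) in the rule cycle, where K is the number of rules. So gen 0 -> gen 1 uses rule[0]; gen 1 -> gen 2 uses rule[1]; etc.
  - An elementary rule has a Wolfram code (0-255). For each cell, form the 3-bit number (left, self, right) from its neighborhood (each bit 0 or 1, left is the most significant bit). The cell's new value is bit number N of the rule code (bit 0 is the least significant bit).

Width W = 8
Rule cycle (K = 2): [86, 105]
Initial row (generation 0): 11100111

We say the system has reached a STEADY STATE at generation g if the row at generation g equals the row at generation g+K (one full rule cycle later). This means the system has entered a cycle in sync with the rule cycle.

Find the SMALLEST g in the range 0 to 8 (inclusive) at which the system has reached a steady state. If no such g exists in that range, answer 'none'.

Gen 0: 11100111
Gen 1 (rule 86): 00111001
Gen 2 (rule 105): 10101000
Gen 3 (rule 86): 10101100
Gen 4 (rule 105): 01011101
Gen 5 (rule 86): 11000101
Gen 6 (rule 105): 11010010
Gen 7 (rule 86): 01011111
Gen 8 (rule 105): 00110001
Gen 9 (rule 86): 01011011
Gen 10 (rule 105): 00111111

Answer: none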